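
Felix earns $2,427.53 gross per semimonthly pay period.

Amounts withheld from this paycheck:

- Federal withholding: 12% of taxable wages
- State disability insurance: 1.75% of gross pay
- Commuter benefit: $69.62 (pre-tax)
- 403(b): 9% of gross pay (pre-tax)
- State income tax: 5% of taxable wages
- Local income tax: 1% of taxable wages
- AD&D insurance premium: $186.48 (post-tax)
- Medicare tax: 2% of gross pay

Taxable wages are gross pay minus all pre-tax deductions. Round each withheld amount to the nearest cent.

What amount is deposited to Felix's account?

$1,476.83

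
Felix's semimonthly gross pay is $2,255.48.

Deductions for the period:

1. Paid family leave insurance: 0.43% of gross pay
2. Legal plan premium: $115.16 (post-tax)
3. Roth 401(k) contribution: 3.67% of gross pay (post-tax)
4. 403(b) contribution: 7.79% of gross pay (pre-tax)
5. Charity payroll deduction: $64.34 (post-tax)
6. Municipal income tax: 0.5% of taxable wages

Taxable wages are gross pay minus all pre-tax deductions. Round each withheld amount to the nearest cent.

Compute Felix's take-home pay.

$1,797.40

403(b) contribution: $2,255.48 × 0.0779 = $175.70
Taxable wages = $2,255.48 − $175.70 = $2,079.78
Municipal income tax: $2,079.78 × 0.005 = $10.40
Paid family leave insurance: $2,255.48 × 0.0043 = $9.70
Legal plan premium: $115.16
Charity payroll deduction: $64.34
Roth 401(k) contribution: $2,255.48 × 0.0367 = $82.78
Total deductions = $175.70 + $10.40 + $9.70 + $115.16 + $64.34 + $82.78 = $458.08
Net pay = $2,255.48 − $458.08 = $1,797.40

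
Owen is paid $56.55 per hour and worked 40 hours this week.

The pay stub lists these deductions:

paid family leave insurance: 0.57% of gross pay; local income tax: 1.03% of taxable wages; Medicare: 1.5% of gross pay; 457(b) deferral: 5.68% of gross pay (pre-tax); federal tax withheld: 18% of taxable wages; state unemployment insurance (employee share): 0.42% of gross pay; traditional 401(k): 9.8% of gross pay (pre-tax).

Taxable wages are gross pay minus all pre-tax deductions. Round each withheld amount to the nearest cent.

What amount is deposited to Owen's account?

$1,491.70

Gross pay: 40 × $56.55 = $2,262.00
457(b) deferral: $2,262.00 × 0.0568 = $128.48
Traditional 401(k): $2,262.00 × 0.098 = $221.68
Pre-tax total = $128.48 + $221.68 = $350.16
Taxable wages = $2,262.00 − $350.16 = $1,911.84
Federal tax withheld: $1,911.84 × 0.18 = $344.13
Local income tax: $1,911.84 × 0.0103 = $19.69
State unemployment insurance (employee share): $2,262.00 × 0.0042 = $9.50
Paid family leave insurance: $2,262.00 × 0.0057 = $12.89
Medicare: $2,262.00 × 0.015 = $33.93
Total deductions = $128.48 + $221.68 + $344.13 + $19.69 + $9.50 + $12.89 + $33.93 = $770.30
Net pay = $2,262.00 − $770.30 = $1,491.70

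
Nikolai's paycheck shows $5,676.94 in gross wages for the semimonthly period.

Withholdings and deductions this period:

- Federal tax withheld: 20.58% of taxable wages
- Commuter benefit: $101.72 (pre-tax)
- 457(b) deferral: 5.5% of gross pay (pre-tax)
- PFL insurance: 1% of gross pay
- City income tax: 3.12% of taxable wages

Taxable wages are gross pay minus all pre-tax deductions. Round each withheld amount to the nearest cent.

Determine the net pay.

$3,958.89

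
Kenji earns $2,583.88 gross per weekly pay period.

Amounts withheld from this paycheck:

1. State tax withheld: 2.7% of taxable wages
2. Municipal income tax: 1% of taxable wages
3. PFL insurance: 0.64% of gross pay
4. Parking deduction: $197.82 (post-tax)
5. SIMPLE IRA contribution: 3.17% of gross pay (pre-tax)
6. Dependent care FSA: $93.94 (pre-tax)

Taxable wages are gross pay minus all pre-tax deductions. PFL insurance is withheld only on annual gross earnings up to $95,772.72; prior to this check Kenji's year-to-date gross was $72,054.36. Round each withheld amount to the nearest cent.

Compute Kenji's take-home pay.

Dependent care FSA: $93.94
SIMPLE IRA contribution: $2,583.88 × 0.0317 = $81.91
Pre-tax total = $93.94 + $81.91 = $175.85
Taxable wages = $2,583.88 − $175.85 = $2,408.03
State tax withheld: $2,408.03 × 0.027 = $65.02
Municipal income tax: $2,408.03 × 0.01 = $24.08
PFL insurance: cap not yet reached, full $2,583.88 is subject → $2,583.88 × 0.0064 = $16.54
Parking deduction: $197.82
Total deductions = $93.94 + $81.91 + $65.02 + $24.08 + $16.54 + $197.82 = $479.31
Net pay = $2,583.88 − $479.31 = $2,104.57

$2,104.57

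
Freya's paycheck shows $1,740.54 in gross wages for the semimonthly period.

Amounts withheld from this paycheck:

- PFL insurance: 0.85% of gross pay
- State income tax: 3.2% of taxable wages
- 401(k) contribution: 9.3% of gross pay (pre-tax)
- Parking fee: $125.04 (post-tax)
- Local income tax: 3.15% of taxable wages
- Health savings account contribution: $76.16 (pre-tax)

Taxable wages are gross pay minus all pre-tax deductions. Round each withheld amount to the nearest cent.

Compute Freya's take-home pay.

$1,267.27

Health savings account contribution: $76.16
401(k) contribution: $1,740.54 × 0.093 = $161.87
Pre-tax total = $76.16 + $161.87 = $238.03
Taxable wages = $1,740.54 − $238.03 = $1,502.51
Local income tax: $1,502.51 × 0.0315 = $47.33
State income tax: $1,502.51 × 0.032 = $48.08
PFL insurance: $1,740.54 × 0.0085 = $14.79
Parking fee: $125.04
Total deductions = $76.16 + $161.87 + $47.33 + $48.08 + $14.79 + $125.04 = $473.27
Net pay = $1,740.54 − $473.27 = $1,267.27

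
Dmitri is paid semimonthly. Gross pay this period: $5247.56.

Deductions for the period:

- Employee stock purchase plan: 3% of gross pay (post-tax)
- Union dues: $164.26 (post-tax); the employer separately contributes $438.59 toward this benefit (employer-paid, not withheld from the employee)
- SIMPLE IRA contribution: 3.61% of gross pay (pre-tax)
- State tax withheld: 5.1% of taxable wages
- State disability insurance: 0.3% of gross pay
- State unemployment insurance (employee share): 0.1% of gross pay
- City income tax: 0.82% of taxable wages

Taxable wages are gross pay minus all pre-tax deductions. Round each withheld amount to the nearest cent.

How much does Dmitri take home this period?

$4416.00

SIMPLE IRA contribution: $5247.56 × 0.0361 = $189.44
Taxable wages = $5247.56 − $189.44 = $5058.12
State tax withheld: $5058.12 × 0.051 = $257.96
City income tax: $5058.12 × 0.0082 = $41.48
State disability insurance: $5247.56 × 0.003 = $15.74
State unemployment insurance (employee share): $5247.56 × 0.001 = $5.25
Employee stock purchase plan: $5247.56 × 0.03 = $157.43
Union dues: $164.26
(Employer's $438.59 toward union dues is not withheld from the employee.)
Total deductions = $189.44 + $257.96 + $41.48 + $15.74 + $5.25 + $157.43 + $164.26 = $831.56
Net pay = $5247.56 − $831.56 = $4416.00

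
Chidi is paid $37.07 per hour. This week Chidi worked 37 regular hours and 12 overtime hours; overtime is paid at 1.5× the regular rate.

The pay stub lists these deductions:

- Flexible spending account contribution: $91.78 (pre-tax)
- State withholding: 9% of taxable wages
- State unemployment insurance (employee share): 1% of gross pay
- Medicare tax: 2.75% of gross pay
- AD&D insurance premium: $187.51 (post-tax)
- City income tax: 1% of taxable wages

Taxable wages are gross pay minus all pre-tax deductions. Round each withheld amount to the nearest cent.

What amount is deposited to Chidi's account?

$1,488.39

Regular pay: 37 × $37.07 = $1,371.59
Overtime pay: 12 × $37.07 × 1.5 = $667.26
Gross pay = $1,371.59 + $667.26 = $2,038.85
Flexible spending account contribution: $91.78
Taxable wages = $2,038.85 − $91.78 = $1,947.07
State withholding: $1,947.07 × 0.09 = $175.24
City income tax: $1,947.07 × 0.01 = $19.47
Medicare tax: $2,038.85 × 0.0275 = $56.07
State unemployment insurance (employee share): $2,038.85 × 0.01 = $20.39
AD&D insurance premium: $187.51
Total deductions = $91.78 + $175.24 + $19.47 + $56.07 + $20.39 + $187.51 = $550.46
Net pay = $2,038.85 − $550.46 = $1,488.39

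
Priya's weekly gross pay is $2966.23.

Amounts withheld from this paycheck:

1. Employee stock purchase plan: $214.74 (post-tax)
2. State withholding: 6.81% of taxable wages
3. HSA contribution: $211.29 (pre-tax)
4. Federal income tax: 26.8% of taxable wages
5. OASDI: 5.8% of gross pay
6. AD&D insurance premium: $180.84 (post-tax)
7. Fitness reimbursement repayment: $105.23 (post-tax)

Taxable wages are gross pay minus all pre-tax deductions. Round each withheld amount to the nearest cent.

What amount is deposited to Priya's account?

$1156.16

HSA contribution: $211.29
Taxable wages = $2966.23 − $211.29 = $2754.94
State withholding: $2754.94 × 0.0681 = $187.61
Federal income tax: $2754.94 × 0.268 = $738.32
OASDI: $2966.23 × 0.058 = $172.04
Employee stock purchase plan: $214.74
Fitness reimbursement repayment: $105.23
AD&D insurance premium: $180.84
Total deductions = $211.29 + $187.61 + $738.32 + $172.04 + $214.74 + $105.23 + $180.84 = $1810.07
Net pay = $2966.23 − $1810.07 = $1156.16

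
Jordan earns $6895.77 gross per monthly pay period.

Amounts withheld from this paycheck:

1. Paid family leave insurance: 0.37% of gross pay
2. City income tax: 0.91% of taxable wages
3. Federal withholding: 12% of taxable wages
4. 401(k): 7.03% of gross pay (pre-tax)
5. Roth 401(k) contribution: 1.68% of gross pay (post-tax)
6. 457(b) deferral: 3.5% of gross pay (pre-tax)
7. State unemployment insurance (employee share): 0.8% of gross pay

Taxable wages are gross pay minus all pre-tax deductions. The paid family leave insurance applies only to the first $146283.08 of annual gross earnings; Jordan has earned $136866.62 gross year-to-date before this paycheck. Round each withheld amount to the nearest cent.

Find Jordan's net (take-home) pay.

$5176.62

457(b) deferral: $6895.77 × 0.035 = $241.35
401(k): $6895.77 × 0.0703 = $484.77
Pre-tax total = $241.35 + $484.77 = $726.12
Taxable wages = $6895.77 − $726.12 = $6169.65
City income tax: $6169.65 × 0.0091 = $56.14
Federal withholding: $6169.65 × 0.12 = $740.36
Paid family leave insurance: cap not yet reached, full $6895.77 is subject → $6895.77 × 0.0037 = $25.51
State unemployment insurance (employee share): $6895.77 × 0.008 = $55.17
Roth 401(k) contribution: $6895.77 × 0.0168 = $115.85
Total deductions = $241.35 + $484.77 + $56.14 + $740.36 + $25.51 + $55.17 + $115.85 = $1719.15
Net pay = $6895.77 − $1719.15 = $5176.62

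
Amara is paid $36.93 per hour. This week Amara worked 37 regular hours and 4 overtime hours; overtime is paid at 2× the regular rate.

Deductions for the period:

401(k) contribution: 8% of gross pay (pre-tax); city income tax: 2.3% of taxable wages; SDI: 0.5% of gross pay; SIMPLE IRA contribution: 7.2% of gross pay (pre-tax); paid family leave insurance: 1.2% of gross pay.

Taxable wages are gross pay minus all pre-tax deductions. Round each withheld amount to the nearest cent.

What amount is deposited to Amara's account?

Regular pay: 37 × $36.93 = $1,366.41
Overtime pay: 4 × $36.93 × 2 = $295.44
Gross pay = $1,366.41 + $295.44 = $1,661.85
SIMPLE IRA contribution: $1,661.85 × 0.072 = $119.65
401(k) contribution: $1,661.85 × 0.08 = $132.95
Pre-tax total = $119.65 + $132.95 = $252.60
Taxable wages = $1,661.85 − $252.60 = $1,409.25
City income tax: $1,409.25 × 0.023 = $32.41
SDI: $1,661.85 × 0.005 = $8.31
Paid family leave insurance: $1,661.85 × 0.012 = $19.94
Total deductions = $119.65 + $132.95 + $32.41 + $8.31 + $19.94 = $313.26
Net pay = $1,661.85 − $313.26 = $1,348.59

$1,348.59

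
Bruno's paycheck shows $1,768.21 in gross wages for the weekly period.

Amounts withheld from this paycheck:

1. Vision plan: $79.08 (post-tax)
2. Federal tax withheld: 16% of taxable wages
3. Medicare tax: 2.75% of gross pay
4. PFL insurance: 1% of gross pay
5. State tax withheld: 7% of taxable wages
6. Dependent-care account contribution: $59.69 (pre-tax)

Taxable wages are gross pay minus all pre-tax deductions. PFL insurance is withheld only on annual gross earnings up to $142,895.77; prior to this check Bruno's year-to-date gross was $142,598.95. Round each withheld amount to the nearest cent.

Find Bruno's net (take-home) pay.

Dependent-care account contribution: $59.69
Taxable wages = $1,768.21 − $59.69 = $1,708.52
State tax withheld: $1,708.52 × 0.07 = $119.60
Federal tax withheld: $1,708.52 × 0.16 = $273.36
PFL insurance: only $142,895.77 − $142,598.95 = $296.82 of this check is subject → $296.82 × 0.01 = $2.97
Medicare tax: $1,768.21 × 0.0275 = $48.63
Vision plan: $79.08
Total deductions = $59.69 + $119.60 + $273.36 + $2.97 + $48.63 + $79.08 = $583.33
Net pay = $1,768.21 − $583.33 = $1,184.88

$1,184.88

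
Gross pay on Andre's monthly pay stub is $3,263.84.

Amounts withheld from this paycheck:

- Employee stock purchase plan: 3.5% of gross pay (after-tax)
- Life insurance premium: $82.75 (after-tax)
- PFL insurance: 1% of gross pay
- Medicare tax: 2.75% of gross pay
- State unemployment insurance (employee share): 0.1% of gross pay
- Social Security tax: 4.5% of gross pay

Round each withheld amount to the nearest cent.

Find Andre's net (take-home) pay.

Medicare tax: $3,263.84 × 0.0275 = $89.76
State unemployment insurance (employee share): $3,263.84 × 0.001 = $3.26
Social Security tax: $3,263.84 × 0.045 = $146.87
PFL insurance: $3,263.84 × 0.01 = $32.64
Employee stock purchase plan: $3,263.84 × 0.035 = $114.23
Life insurance premium: $82.75
Total deductions = $89.76 + $3.26 + $146.87 + $32.64 + $114.23 + $82.75 = $469.51
Net pay = $3,263.84 − $469.51 = $2,794.33

$2,794.33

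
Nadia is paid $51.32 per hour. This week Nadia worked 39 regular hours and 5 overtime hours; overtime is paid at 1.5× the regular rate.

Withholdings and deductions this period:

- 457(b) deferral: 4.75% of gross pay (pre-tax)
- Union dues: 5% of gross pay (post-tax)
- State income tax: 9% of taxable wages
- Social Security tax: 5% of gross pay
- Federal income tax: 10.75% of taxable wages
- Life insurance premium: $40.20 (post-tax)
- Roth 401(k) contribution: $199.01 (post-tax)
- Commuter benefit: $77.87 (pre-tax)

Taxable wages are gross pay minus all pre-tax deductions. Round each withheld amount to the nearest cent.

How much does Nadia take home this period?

$1,283.77

Regular pay: 39 × $51.32 = $2,001.48
Overtime pay: 5 × $51.32 × 1.5 = $384.90
Gross pay = $2,001.48 + $384.90 = $2,386.38
457(b) deferral: $2,386.38 × 0.0475 = $113.35
Commuter benefit: $77.87
Pre-tax total = $113.35 + $77.87 = $191.22
Taxable wages = $2,386.38 − $191.22 = $2,195.16
Federal income tax: $2,195.16 × 0.1075 = $235.98
State income tax: $2,195.16 × 0.09 = $197.56
Social Security tax: $2,386.38 × 0.05 = $119.32
Life insurance premium: $40.20
Union dues: $2,386.38 × 0.05 = $119.32
Roth 401(k) contribution: $199.01
Total deductions = $113.35 + $77.87 + $235.98 + $197.56 + $119.32 + $40.20 + $119.32 + $199.01 = $1,102.61
Net pay = $2,386.38 − $1,102.61 = $1,283.77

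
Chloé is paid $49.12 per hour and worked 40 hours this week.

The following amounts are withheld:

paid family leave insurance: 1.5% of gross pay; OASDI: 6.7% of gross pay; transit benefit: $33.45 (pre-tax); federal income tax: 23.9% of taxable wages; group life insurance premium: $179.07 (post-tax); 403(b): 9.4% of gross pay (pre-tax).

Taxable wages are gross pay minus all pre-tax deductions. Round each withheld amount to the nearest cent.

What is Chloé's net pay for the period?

Gross pay: 40 × $49.12 = $1,964.80
403(b): $1,964.80 × 0.094 = $184.69
Transit benefit: $33.45
Pre-tax total = $184.69 + $33.45 = $218.14
Taxable wages = $1,964.80 − $218.14 = $1,746.66
Federal income tax: $1,746.66 × 0.239 = $417.45
OASDI: $1,964.80 × 0.067 = $131.64
Paid family leave insurance: $1,964.80 × 0.015 = $29.47
Group life insurance premium: $179.07
Total deductions = $184.69 + $33.45 + $417.45 + $131.64 + $29.47 + $179.07 = $975.77
Net pay = $1,964.80 − $975.77 = $989.03

$989.03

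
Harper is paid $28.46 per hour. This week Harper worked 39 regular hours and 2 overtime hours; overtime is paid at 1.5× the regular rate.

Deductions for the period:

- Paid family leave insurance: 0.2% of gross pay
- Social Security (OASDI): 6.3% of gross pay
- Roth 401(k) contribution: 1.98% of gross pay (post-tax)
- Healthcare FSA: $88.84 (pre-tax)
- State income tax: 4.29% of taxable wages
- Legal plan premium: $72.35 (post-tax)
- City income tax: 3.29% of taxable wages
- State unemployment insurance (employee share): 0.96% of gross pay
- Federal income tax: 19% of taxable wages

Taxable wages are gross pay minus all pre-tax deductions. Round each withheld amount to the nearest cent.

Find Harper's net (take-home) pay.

Regular pay: 39 × $28.46 = $1,109.94
Overtime pay: 2 × $28.46 × 1.5 = $85.38
Gross pay = $1,109.94 + $85.38 = $1,195.32
Healthcare FSA: $88.84
Taxable wages = $1,195.32 − $88.84 = $1,106.48
State income tax: $1,106.48 × 0.0429 = $47.47
City income tax: $1,106.48 × 0.0329 = $36.40
Federal income tax: $1,106.48 × 0.19 = $210.23
State unemployment insurance (employee share): $1,195.32 × 0.0096 = $11.48
Social Security (OASDI): $1,195.32 × 0.063 = $75.31
Paid family leave insurance: $1,195.32 × 0.002 = $2.39
Legal plan premium: $72.35
Roth 401(k) contribution: $1,195.32 × 0.0198 = $23.67
Total deductions = $88.84 + $47.47 + $36.40 + $210.23 + $11.48 + $75.31 + $2.39 + $72.35 + $23.67 = $568.14
Net pay = $1,195.32 − $568.14 = $627.18

$627.18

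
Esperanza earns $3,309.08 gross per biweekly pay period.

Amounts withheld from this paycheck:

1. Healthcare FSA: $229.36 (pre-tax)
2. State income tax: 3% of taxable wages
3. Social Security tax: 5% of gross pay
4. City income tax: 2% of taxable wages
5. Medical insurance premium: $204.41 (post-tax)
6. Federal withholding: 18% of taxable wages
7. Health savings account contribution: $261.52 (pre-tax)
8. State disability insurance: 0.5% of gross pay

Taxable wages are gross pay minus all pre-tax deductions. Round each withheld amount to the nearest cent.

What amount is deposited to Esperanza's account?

$1,783.60

Health savings account contribution: $261.52
Healthcare FSA: $229.36
Pre-tax total = $261.52 + $229.36 = $490.88
Taxable wages = $3,309.08 − $490.88 = $2,818.20
State income tax: $2,818.20 × 0.03 = $84.55
Federal withholding: $2,818.20 × 0.18 = $507.28
City income tax: $2,818.20 × 0.02 = $56.36
State disability insurance: $3,309.08 × 0.005 = $16.55
Social Security tax: $3,309.08 × 0.05 = $165.45
Medical insurance premium: $204.41
Total deductions = $261.52 + $229.36 + $84.55 + $507.28 + $56.36 + $16.55 + $165.45 + $204.41 = $1,525.48
Net pay = $3,309.08 − $1,525.48 = $1,783.60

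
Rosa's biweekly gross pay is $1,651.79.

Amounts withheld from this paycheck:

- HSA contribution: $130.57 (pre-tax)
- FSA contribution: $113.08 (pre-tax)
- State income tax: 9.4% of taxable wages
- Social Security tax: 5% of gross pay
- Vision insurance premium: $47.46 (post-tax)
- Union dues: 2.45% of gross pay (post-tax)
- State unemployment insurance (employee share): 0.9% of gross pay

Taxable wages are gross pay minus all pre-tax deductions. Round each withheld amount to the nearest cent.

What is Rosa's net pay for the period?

HSA contribution: $130.57
FSA contribution: $113.08
Pre-tax total = $130.57 + $113.08 = $243.65
Taxable wages = $1,651.79 − $243.65 = $1,408.14
State income tax: $1,408.14 × 0.094 = $132.37
State unemployment insurance (employee share): $1,651.79 × 0.009 = $14.87
Social Security tax: $1,651.79 × 0.05 = $82.59
Vision insurance premium: $47.46
Union dues: $1,651.79 × 0.0245 = $40.47
Total deductions = $130.57 + $113.08 + $132.37 + $14.87 + $82.59 + $47.46 + $40.47 = $561.41
Net pay = $1,651.79 − $561.41 = $1,090.38

$1,090.38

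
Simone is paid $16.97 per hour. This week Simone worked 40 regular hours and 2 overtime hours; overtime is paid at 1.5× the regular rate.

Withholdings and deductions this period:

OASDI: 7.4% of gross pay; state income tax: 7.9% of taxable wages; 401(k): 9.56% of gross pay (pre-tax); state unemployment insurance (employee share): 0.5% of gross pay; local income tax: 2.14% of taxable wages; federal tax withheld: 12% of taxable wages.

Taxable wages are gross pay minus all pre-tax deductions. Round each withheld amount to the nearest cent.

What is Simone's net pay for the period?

$456.85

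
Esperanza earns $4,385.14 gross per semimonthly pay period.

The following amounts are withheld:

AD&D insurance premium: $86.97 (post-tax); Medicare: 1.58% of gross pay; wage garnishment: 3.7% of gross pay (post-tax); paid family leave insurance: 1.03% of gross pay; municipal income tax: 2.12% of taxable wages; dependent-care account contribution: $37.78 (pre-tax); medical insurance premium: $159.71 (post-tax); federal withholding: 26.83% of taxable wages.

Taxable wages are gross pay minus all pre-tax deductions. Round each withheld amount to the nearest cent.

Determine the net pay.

$2,565.41

Dependent-care account contribution: $37.78
Taxable wages = $4,385.14 − $37.78 = $4,347.36
Federal withholding: $4,347.36 × 0.2683 = $1,166.40
Municipal income tax: $4,347.36 × 0.0212 = $92.16
Medicare: $4,385.14 × 0.0158 = $69.29
Paid family leave insurance: $4,385.14 × 0.0103 = $45.17
Wage garnishment: $4,385.14 × 0.037 = $162.25
Medical insurance premium: $159.71
AD&D insurance premium: $86.97
Total deductions = $37.78 + $1,166.40 + $92.16 + $69.29 + $45.17 + $162.25 + $159.71 + $86.97 = $1,819.73
Net pay = $4,385.14 − $1,819.73 = $2,565.41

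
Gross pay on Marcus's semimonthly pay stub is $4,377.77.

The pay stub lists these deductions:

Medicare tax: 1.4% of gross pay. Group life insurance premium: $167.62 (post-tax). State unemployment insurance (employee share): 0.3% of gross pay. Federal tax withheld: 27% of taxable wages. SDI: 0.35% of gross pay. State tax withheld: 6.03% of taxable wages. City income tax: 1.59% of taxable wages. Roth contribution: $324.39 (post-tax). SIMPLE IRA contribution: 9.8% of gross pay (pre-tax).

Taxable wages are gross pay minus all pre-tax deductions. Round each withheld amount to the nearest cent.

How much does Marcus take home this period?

SIMPLE IRA contribution: $4,377.77 × 0.098 = $429.02
Taxable wages = $4,377.77 − $429.02 = $3,948.75
State tax withheld: $3,948.75 × 0.0603 = $238.11
Federal tax withheld: $3,948.75 × 0.27 = $1,066.16
City income tax: $3,948.75 × 0.0159 = $62.79
SDI: $4,377.77 × 0.0035 = $15.32
State unemployment insurance (employee share): $4,377.77 × 0.003 = $13.13
Medicare tax: $4,377.77 × 0.014 = $61.29
Roth contribution: $324.39
Group life insurance premium: $167.62
Total deductions = $429.02 + $238.11 + $1,066.16 + $62.79 + $15.32 + $13.13 + $61.29 + $324.39 + $167.62 = $2,377.83
Net pay = $4,377.77 − $2,377.83 = $1,999.94

$1,999.94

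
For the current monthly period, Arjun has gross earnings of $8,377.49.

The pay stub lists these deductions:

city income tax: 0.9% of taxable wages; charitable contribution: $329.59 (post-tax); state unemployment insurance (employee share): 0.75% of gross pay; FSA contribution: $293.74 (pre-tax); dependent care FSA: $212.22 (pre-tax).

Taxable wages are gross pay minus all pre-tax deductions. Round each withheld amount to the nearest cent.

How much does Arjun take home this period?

$7,408.27

FSA contribution: $293.74
Dependent care FSA: $212.22
Pre-tax total = $293.74 + $212.22 = $505.96
Taxable wages = $8,377.49 − $505.96 = $7,871.53
City income tax: $7,871.53 × 0.009 = $70.84
State unemployment insurance (employee share): $8,377.49 × 0.0075 = $62.83
Charitable contribution: $329.59
Total deductions = $293.74 + $212.22 + $70.84 + $62.83 + $329.59 = $969.22
Net pay = $8,377.49 − $969.22 = $7,408.27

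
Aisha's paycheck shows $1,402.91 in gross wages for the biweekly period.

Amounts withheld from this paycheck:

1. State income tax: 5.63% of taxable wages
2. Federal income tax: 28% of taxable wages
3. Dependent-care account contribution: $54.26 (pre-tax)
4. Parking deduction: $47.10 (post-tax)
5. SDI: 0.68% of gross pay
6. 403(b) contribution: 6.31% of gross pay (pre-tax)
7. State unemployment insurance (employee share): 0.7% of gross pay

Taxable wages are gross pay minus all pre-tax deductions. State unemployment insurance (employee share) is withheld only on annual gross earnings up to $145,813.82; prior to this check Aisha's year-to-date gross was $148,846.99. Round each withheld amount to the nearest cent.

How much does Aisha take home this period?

Dependent-care account contribution: $54.26
403(b) contribution: $1,402.91 × 0.0631 = $88.52
Pre-tax total = $54.26 + $88.52 = $142.78
Taxable wages = $1,402.91 − $142.78 = $1,260.13
Federal income tax: $1,260.13 × 0.28 = $352.84
State income tax: $1,260.13 × 0.0563 = $70.95
SDI: $1,402.91 × 0.0068 = $9.54
State unemployment insurance (employee share): annual cap $145,813.82 already reached (YTD $148,846.99), so $0.00
Parking deduction: $47.10
Total deductions = $54.26 + $88.52 + $352.84 + $70.95 + $9.54 + $0.00 + $47.10 = $623.21
Net pay = $1,402.91 − $623.21 = $779.70

$779.70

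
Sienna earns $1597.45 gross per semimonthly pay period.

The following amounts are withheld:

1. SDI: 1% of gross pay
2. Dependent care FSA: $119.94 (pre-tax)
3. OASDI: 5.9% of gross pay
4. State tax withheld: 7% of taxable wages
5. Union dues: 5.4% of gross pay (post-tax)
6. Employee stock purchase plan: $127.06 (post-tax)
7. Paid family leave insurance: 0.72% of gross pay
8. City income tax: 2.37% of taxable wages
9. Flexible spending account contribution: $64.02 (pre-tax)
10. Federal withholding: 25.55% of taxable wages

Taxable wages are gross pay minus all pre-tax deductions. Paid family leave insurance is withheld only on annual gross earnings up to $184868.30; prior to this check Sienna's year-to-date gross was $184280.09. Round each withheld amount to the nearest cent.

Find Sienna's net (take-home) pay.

Flexible spending account contribution: $64.02
Dependent care FSA: $119.94
Pre-tax total = $64.02 + $119.94 = $183.96
Taxable wages = $1597.45 − $183.96 = $1413.49
State tax withheld: $1413.49 × 0.07 = $98.94
City income tax: $1413.49 × 0.0237 = $33.50
Federal withholding: $1413.49 × 0.2555 = $361.15
OASDI: $1597.45 × 0.059 = $94.25
Paid family leave insurance: only $184868.30 − $184280.09 = $588.21 of this check is subject → $588.21 × 0.0072 = $4.24
SDI: $1597.45 × 0.01 = $15.97
Union dues: $1597.45 × 0.054 = $86.26
Employee stock purchase plan: $127.06
Total deductions = $64.02 + $119.94 + $98.94 + $33.50 + $361.15 + $94.25 + $4.24 + $15.97 + $86.26 + $127.06 = $1005.33
Net pay = $1597.45 − $1005.33 = $592.12

$592.12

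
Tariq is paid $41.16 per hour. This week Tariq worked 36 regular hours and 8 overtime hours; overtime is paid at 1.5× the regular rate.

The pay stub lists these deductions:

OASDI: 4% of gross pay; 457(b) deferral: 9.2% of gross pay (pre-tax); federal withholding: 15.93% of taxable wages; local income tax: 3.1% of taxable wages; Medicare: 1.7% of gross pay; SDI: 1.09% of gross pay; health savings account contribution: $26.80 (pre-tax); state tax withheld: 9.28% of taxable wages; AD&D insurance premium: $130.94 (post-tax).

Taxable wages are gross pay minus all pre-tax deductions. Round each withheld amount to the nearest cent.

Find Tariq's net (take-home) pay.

$1,001.76

Regular pay: 36 × $41.16 = $1,481.76
Overtime pay: 8 × $41.16 × 1.5 = $493.92
Gross pay = $1,481.76 + $493.92 = $1,975.68
Health savings account contribution: $26.80
457(b) deferral: $1,975.68 × 0.092 = $181.76
Pre-tax total = $26.80 + $181.76 = $208.56
Taxable wages = $1,975.68 − $208.56 = $1,767.12
Local income tax: $1,767.12 × 0.031 = $54.78
Federal withholding: $1,767.12 × 0.1593 = $281.50
State tax withheld: $1,767.12 × 0.0928 = $163.99
SDI: $1,975.68 × 0.0109 = $21.53
Medicare: $1,975.68 × 0.017 = $33.59
OASDI: $1,975.68 × 0.04 = $79.03
AD&D insurance premium: $130.94
Total deductions = $26.80 + $181.76 + $54.78 + $281.50 + $163.99 + $21.53 + $33.59 + $79.03 + $130.94 = $973.92
Net pay = $1,975.68 − $973.92 = $1,001.76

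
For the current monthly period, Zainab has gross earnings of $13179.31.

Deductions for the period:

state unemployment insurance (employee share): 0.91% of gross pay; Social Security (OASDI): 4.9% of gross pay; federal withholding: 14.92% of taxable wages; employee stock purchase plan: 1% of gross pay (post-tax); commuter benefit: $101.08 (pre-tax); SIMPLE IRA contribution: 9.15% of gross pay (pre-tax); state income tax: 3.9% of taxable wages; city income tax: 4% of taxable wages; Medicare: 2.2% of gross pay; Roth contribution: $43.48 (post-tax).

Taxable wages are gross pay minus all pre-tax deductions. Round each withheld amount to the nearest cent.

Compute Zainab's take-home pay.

Commuter benefit: $101.08
SIMPLE IRA contribution: $13179.31 × 0.0915 = $1205.91
Pre-tax total = $101.08 + $1205.91 = $1306.99
Taxable wages = $13179.31 − $1306.99 = $11872.32
Federal withholding: $11872.32 × 0.1492 = $1771.35
City income tax: $11872.32 × 0.04 = $474.89
State income tax: $11872.32 × 0.039 = $463.02
State unemployment insurance (employee share): $13179.31 × 0.0091 = $119.93
Medicare: $13179.31 × 0.022 = $289.94
Social Security (OASDI): $13179.31 × 0.049 = $645.79
Employee stock purchase plan: $13179.31 × 0.01 = $131.79
Roth contribution: $43.48
Total deductions = $101.08 + $1205.91 + $1771.35 + $474.89 + $463.02 + $119.93 + $289.94 + $645.79 + $131.79 + $43.48 = $5247.18
Net pay = $13179.31 − $5247.18 = $7932.13

$7932.13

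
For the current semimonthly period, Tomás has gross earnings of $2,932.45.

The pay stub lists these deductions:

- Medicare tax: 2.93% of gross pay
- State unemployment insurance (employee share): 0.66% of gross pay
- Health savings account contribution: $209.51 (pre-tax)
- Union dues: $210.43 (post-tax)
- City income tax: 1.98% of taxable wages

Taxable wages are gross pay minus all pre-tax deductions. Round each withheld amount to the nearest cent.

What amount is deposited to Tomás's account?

$2,353.33

Health savings account contribution: $209.51
Taxable wages = $2,932.45 − $209.51 = $2,722.94
City income tax: $2,722.94 × 0.0198 = $53.91
State unemployment insurance (employee share): $2,932.45 × 0.0066 = $19.35
Medicare tax: $2,932.45 × 0.0293 = $85.92
Union dues: $210.43
Total deductions = $209.51 + $53.91 + $19.35 + $85.92 + $210.43 = $579.12
Net pay = $2,932.45 − $579.12 = $2,353.33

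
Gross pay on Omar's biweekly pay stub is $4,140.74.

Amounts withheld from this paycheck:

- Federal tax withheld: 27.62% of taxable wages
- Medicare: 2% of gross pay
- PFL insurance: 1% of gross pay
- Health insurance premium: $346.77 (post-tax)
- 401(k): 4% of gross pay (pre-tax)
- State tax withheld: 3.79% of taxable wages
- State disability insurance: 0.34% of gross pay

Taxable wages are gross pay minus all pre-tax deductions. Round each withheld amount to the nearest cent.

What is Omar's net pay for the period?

401(k): $4,140.74 × 0.04 = $165.63
Taxable wages = $4,140.74 − $165.63 = $3,975.11
Federal tax withheld: $3,975.11 × 0.2762 = $1,097.93
State tax withheld: $3,975.11 × 0.0379 = $150.66
State disability insurance: $4,140.74 × 0.0034 = $14.08
Medicare: $4,140.74 × 0.02 = $82.81
PFL insurance: $4,140.74 × 0.01 = $41.41
Health insurance premium: $346.77
Total deductions = $165.63 + $1,097.93 + $150.66 + $14.08 + $82.81 + $41.41 + $346.77 = $1,899.29
Net pay = $4,140.74 − $1,899.29 = $2,241.45

$2,241.45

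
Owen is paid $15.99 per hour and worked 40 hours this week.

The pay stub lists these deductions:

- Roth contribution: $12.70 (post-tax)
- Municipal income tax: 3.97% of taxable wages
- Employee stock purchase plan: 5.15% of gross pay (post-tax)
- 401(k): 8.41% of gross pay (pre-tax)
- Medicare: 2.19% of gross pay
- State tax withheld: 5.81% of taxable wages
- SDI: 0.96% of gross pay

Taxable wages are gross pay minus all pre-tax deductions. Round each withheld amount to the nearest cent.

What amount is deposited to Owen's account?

Gross pay: 40 × $15.99 = $639.60
401(k): $639.60 × 0.0841 = $53.79
Taxable wages = $639.60 − $53.79 = $585.81
Municipal income tax: $585.81 × 0.0397 = $23.26
State tax withheld: $585.81 × 0.0581 = $34.04
Medicare: $639.60 × 0.0219 = $14.01
SDI: $639.60 × 0.0096 = $6.14
Roth contribution: $12.70
Employee stock purchase plan: $639.60 × 0.0515 = $32.94
Total deductions = $53.79 + $23.26 + $34.04 + $14.01 + $6.14 + $12.70 + $32.94 = $176.88
Net pay = $639.60 − $176.88 = $462.72

$462.72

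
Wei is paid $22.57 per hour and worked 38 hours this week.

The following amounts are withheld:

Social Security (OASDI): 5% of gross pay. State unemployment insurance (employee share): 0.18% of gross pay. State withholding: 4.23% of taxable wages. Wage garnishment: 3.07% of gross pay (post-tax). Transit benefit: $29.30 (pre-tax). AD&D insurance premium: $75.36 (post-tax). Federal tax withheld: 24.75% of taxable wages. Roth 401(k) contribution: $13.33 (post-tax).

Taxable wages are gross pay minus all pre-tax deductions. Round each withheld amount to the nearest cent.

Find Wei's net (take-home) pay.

$428.86

Gross pay: 38 × $22.57 = $857.66
Transit benefit: $29.30
Taxable wages = $857.66 − $29.30 = $828.36
State withholding: $828.36 × 0.0423 = $35.04
Federal tax withheld: $828.36 × 0.2475 = $205.02
Social Security (OASDI): $857.66 × 0.05 = $42.88
State unemployment insurance (employee share): $857.66 × 0.0018 = $1.54
Wage garnishment: $857.66 × 0.0307 = $26.33
Roth 401(k) contribution: $13.33
AD&D insurance premium: $75.36
Total deductions = $29.30 + $35.04 + $205.02 + $42.88 + $1.54 + $26.33 + $13.33 + $75.36 = $428.80
Net pay = $857.66 − $428.80 = $428.86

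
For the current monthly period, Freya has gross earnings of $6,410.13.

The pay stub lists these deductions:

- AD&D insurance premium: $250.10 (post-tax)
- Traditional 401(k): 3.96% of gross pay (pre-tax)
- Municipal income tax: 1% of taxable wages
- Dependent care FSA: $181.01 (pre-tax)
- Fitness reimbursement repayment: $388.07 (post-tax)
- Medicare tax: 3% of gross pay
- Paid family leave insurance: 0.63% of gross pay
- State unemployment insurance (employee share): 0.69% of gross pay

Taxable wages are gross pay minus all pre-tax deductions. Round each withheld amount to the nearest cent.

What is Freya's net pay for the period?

Traditional 401(k): $6,410.13 × 0.0396 = $253.84
Dependent care FSA: $181.01
Pre-tax total = $253.84 + $181.01 = $434.85
Taxable wages = $6,410.13 − $434.85 = $5,975.28
Municipal income tax: $5,975.28 × 0.01 = $59.75
Paid family leave insurance: $6,410.13 × 0.0063 = $40.38
State unemployment insurance (employee share): $6,410.13 × 0.0069 = $44.23
Medicare tax: $6,410.13 × 0.03 = $192.30
Fitness reimbursement repayment: $388.07
AD&D insurance premium: $250.10
Total deductions = $253.84 + $181.01 + $59.75 + $40.38 + $44.23 + $192.30 + $388.07 + $250.10 = $1,409.68
Net pay = $6,410.13 − $1,409.68 = $5,000.45

$5,000.45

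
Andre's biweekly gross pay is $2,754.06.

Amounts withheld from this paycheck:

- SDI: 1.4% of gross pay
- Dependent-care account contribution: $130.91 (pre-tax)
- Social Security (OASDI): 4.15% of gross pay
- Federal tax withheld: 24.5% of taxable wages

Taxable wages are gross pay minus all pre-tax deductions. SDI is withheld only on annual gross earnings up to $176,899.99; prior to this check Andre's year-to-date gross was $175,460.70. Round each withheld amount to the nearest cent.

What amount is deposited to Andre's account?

Dependent-care account contribution: $130.91
Taxable wages = $2,754.06 − $130.91 = $2,623.15
Federal tax withheld: $2,623.15 × 0.245 = $642.67
SDI: only $176,899.99 − $175,460.70 = $1,439.29 of this check is subject → $1,439.29 × 0.014 = $20.15
Social Security (OASDI): $2,754.06 × 0.0415 = $114.29
Total deductions = $130.91 + $642.67 + $20.15 + $114.29 = $908.02
Net pay = $2,754.06 − $908.02 = $1,846.04

$1,846.04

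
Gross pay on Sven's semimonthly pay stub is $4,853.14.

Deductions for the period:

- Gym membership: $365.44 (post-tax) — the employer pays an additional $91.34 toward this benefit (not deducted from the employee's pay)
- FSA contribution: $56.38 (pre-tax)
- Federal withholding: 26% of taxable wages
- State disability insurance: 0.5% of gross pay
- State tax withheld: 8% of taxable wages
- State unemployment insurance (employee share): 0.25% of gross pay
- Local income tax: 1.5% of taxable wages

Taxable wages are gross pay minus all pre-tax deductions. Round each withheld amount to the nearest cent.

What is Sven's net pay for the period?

$2,692.07

FSA contribution: $56.38
Taxable wages = $4,853.14 − $56.38 = $4,796.76
Federal withholding: $4,796.76 × 0.26 = $1,247.16
State tax withheld: $4,796.76 × 0.08 = $383.74
Local income tax: $4,796.76 × 0.015 = $71.95
State unemployment insurance (employee share): $4,853.14 × 0.0025 = $12.13
State disability insurance: $4,853.14 × 0.005 = $24.27
Gym membership: $365.44
(Employer's $91.34 toward gym membership is not withheld from the employee.)
Total deductions = $56.38 + $1,247.16 + $383.74 + $71.95 + $12.13 + $24.27 + $365.44 = $2,161.07
Net pay = $4,853.14 − $2,161.07 = $2,692.07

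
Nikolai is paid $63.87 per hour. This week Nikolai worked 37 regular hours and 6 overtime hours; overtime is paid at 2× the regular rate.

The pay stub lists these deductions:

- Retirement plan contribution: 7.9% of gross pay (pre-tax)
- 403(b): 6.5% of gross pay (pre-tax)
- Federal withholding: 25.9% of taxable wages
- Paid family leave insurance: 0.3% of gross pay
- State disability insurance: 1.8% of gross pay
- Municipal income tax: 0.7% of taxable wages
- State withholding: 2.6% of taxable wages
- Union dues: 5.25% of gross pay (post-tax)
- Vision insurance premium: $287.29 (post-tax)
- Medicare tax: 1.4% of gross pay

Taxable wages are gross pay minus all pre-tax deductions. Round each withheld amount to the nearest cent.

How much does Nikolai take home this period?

$1,335.58

Regular pay: 37 × $63.87 = $2,363.19
Overtime pay: 6 × $63.87 × 2 = $766.44
Gross pay = $2,363.19 + $766.44 = $3,129.63
403(b): $3,129.63 × 0.065 = $203.43
Retirement plan contribution: $3,129.63 × 0.079 = $247.24
Pre-tax total = $203.43 + $247.24 = $450.67
Taxable wages = $3,129.63 − $450.67 = $2,678.96
State withholding: $2,678.96 × 0.026 = $69.65
Municipal income tax: $2,678.96 × 0.007 = $18.75
Federal withholding: $2,678.96 × 0.259 = $693.85
Medicare tax: $3,129.63 × 0.014 = $43.81
Paid family leave insurance: $3,129.63 × 0.003 = $9.39
State disability insurance: $3,129.63 × 0.018 = $56.33
Union dues: $3,129.63 × 0.0525 = $164.31
Vision insurance premium: $287.29
Total deductions = $203.43 + $247.24 + $69.65 + $18.75 + $693.85 + $43.81 + $9.39 + $56.33 + $164.31 + $287.29 = $1,794.05
Net pay = $3,129.63 − $1,794.05 = $1,335.58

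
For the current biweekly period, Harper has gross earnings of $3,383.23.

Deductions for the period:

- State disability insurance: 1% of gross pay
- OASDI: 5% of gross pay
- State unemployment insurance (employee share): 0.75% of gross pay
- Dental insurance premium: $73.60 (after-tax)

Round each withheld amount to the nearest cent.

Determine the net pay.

$3,081.27

State unemployment insurance (employee share): $3,383.23 × 0.0075 = $25.37
State disability insurance: $3,383.23 × 0.01 = $33.83
OASDI: $3,383.23 × 0.05 = $169.16
Dental insurance premium: $73.60
Total deductions = $25.37 + $33.83 + $169.16 + $73.60 = $301.96
Net pay = $3,383.23 − $301.96 = $3,081.27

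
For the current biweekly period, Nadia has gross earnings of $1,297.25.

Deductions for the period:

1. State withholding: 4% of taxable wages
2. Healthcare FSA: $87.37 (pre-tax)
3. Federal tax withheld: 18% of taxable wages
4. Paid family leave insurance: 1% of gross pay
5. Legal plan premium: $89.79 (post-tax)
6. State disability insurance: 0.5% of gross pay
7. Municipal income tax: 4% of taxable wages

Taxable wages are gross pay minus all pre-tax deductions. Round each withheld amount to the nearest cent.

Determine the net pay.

Healthcare FSA: $87.37
Taxable wages = $1,297.25 − $87.37 = $1,209.88
Municipal income tax: $1,209.88 × 0.04 = $48.40
State withholding: $1,209.88 × 0.04 = $48.40
Federal tax withheld: $1,209.88 × 0.18 = $217.78
State disability insurance: $1,297.25 × 0.005 = $6.49
Paid family leave insurance: $1,297.25 × 0.01 = $12.97
Legal plan premium: $89.79
Total deductions = $87.37 + $48.40 + $48.40 + $217.78 + $6.49 + $12.97 + $89.79 = $511.20
Net pay = $1,297.25 − $511.20 = $786.05

$786.05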